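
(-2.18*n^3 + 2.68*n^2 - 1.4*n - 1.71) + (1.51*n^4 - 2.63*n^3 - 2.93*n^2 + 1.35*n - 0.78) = 1.51*n^4 - 4.81*n^3 - 0.25*n^2 - 0.0499999999999998*n - 2.49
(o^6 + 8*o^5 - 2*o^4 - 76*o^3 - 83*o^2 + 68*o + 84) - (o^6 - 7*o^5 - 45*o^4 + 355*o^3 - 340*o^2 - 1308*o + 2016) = 15*o^5 + 43*o^4 - 431*o^3 + 257*o^2 + 1376*o - 1932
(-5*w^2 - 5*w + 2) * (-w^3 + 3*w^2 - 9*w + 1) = 5*w^5 - 10*w^4 + 28*w^3 + 46*w^2 - 23*w + 2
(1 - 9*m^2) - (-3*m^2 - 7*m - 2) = -6*m^2 + 7*m + 3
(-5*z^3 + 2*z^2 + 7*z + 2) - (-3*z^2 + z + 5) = -5*z^3 + 5*z^2 + 6*z - 3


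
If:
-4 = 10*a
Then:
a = -2/5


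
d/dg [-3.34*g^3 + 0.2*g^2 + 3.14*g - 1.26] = -10.02*g^2 + 0.4*g + 3.14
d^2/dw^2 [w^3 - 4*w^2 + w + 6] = 6*w - 8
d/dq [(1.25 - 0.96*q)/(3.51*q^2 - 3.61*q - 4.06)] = (3.3696*q^2 - 8.775*q + 8.4101)/(12.3201*q^4 - 25.3422*q^3 - 15.4691*q^2 + 29.3132*q + 16.4836)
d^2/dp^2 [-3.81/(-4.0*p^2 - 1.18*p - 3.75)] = (-121.92*p^2 - 35.9664*p + 3.81*(8.0*p + 1.18)*(16.0*p + 2.36) - 114.3)/(4.0*p^2 + 1.18*p + 3.75)^3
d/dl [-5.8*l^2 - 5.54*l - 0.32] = -11.6*l - 5.54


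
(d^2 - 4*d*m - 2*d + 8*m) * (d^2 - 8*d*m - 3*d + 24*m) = d^4 - 12*d^3*m - 5*d^3 + 32*d^2*m^2 + 60*d^2*m + 6*d^2 - 160*d*m^2 - 72*d*m + 192*m^2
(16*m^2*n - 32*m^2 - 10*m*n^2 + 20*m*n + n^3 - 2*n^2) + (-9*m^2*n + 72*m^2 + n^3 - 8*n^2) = 7*m^2*n + 40*m^2 - 10*m*n^2 + 20*m*n + 2*n^3 - 10*n^2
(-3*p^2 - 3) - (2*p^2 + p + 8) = -5*p^2 - p - 11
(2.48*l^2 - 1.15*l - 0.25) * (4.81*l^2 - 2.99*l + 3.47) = 11.9288*l^4 - 12.9467*l^3 + 10.8416*l^2 - 3.243*l - 0.8675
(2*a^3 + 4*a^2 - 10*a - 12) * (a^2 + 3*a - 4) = 2*a^5 + 10*a^4 - 6*a^3 - 58*a^2 + 4*a + 48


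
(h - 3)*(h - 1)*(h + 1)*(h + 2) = h^4 - h^3 - 7*h^2 + h + 6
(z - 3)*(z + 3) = z^2 - 9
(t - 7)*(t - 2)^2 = t^3 - 11*t^2 + 32*t - 28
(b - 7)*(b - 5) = b^2 - 12*b + 35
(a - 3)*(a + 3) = a^2 - 9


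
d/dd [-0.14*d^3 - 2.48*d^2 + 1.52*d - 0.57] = -0.42*d^2 - 4.96*d + 1.52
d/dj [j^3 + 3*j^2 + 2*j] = 3*j^2 + 6*j + 2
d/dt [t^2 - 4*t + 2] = 2*t - 4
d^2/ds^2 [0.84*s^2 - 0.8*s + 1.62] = 1.68000000000000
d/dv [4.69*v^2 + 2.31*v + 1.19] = 9.38*v + 2.31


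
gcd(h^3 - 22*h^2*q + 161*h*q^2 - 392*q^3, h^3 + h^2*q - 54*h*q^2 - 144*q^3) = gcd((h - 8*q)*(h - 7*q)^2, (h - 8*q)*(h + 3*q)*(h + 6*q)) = -h + 8*q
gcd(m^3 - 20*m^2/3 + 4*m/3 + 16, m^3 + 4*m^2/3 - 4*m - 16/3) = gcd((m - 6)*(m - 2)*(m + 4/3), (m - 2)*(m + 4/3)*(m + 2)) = m^2 - 2*m/3 - 8/3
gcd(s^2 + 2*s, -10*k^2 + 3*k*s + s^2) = 1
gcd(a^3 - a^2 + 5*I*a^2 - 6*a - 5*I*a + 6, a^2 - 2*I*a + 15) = a + 3*I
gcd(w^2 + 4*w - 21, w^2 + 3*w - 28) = w + 7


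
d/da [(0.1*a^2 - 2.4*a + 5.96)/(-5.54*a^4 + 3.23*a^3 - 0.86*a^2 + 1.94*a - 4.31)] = (1.108*a^5 - 40.211*a^4 + 147.5776*a^3 - 59.6224*a^2 + 9.3892*a - 1.2184)/(30.6916*a^8 - 35.7884*a^7 + 19.9617*a^6 - 27.0508*a^5 + 61.0268*a^4 - 31.1794*a^3 + 11.1768*a^2 - 16.7228*a + 18.5761)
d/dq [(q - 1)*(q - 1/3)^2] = (3*q - 1)*(9*q - 7)/9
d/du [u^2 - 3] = 2*u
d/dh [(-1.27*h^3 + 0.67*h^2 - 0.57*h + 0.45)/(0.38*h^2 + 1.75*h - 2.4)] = (-0.4826*h^4 - 4.445*h^3 + 10.5331*h^2 - 3.558*h + 0.5805)/(0.1444*h^4 + 1.33*h^3 + 1.2385*h^2 - 8.4*h + 5.76)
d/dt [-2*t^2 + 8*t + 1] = 8 - 4*t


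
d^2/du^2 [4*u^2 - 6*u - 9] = 8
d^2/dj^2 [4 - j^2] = -2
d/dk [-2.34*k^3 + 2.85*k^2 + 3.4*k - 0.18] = -7.02*k^2 + 5.7*k + 3.4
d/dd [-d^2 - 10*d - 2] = -2*d - 10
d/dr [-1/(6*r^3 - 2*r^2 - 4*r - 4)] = (9*r^2/2 - r - 1)/(-3*r^3 + r^2 + 2*r + 2)^2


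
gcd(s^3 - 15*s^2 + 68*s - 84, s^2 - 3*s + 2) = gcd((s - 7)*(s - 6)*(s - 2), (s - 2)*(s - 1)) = s - 2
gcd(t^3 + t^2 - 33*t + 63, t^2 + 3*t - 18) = t - 3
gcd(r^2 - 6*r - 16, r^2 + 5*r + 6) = r + 2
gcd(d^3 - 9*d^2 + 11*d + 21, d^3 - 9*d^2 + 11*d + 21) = d^3 - 9*d^2 + 11*d + 21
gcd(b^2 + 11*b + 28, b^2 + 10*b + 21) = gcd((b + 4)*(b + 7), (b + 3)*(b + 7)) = b + 7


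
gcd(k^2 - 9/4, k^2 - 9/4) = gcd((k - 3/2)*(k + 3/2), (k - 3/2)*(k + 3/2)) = k^2 - 9/4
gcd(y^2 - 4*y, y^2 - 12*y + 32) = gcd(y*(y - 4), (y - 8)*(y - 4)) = y - 4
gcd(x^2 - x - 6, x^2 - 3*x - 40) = 1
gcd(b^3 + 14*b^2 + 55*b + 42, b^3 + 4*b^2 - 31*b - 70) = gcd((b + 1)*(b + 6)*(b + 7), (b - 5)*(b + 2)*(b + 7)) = b + 7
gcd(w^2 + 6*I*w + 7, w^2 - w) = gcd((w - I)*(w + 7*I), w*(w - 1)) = 1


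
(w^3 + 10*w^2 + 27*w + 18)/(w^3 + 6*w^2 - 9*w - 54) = (w + 1)/(w - 3)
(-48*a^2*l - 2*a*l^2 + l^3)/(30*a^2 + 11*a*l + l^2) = l*(-8*a + l)/(5*a + l)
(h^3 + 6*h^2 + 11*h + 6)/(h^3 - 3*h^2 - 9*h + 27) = (h^2 + 3*h + 2)/(h^2 - 6*h + 9)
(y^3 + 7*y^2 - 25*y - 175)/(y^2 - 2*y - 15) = (y^2 + 12*y + 35)/(y + 3)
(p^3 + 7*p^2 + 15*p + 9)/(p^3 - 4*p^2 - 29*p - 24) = (p + 3)/(p - 8)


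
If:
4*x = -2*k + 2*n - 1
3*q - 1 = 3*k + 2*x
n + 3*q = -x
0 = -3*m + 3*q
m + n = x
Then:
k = -1/2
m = -1/10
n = 1/5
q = -1/10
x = 1/10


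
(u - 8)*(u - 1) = u^2 - 9*u + 8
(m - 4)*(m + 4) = m^2 - 16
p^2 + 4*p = p*(p + 4)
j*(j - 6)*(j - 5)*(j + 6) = j^4 - 5*j^3 - 36*j^2 + 180*j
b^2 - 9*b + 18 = (b - 6)*(b - 3)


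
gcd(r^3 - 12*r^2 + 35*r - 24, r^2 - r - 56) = r - 8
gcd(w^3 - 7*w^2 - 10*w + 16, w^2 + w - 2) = w^2 + w - 2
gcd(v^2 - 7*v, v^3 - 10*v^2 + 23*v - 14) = v - 7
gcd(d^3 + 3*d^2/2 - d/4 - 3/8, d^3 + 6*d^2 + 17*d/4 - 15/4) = d^2 + d - 3/4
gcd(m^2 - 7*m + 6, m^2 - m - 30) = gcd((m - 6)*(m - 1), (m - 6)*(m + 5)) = m - 6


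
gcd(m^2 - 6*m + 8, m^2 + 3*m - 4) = 1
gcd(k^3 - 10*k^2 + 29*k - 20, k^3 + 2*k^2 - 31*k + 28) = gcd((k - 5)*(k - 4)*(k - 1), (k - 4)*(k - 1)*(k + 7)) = k^2 - 5*k + 4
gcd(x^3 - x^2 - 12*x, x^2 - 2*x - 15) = x + 3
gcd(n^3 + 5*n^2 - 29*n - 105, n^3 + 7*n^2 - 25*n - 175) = n^2 + 2*n - 35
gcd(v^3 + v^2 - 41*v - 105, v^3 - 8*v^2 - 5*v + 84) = v^2 - 4*v - 21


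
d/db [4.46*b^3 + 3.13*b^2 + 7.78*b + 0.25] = 13.38*b^2 + 6.26*b + 7.78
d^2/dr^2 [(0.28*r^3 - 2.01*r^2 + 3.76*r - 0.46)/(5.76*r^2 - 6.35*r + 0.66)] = (2.27373675443232e-13*r^4 + 122.911736*r^3 - 52.7637599999998*r^2 + 15.917472*r - 3.83402)/(191.102976*r^6 - 632.03328*r^5 + 762.464448*r^4 - 400.888835*r^3 + 87.365718*r^2 - 8.29818*r + 0.287496)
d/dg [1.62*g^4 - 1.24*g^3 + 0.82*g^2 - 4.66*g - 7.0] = 6.48*g^3 - 3.72*g^2 + 1.64*g - 4.66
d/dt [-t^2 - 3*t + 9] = -2*t - 3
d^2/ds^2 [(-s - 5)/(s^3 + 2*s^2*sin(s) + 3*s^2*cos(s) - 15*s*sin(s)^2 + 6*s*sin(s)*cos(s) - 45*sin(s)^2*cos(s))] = (-(s + 5)*(-12*s^2*sin(s) + 8*s^2*cos(s) + 12*s^2 + 16*s*sin(s) - 60*s*sin(2*s) + 24*s*cos(s) + 24*s*cos(2*s) + 45*sin(s) + 12*sin(2*s) - 135*sin(3*s) + 30*cos(2*s) - 30)^2 + 2*(s^3 + 2*s^2*sin(s) + 3*s^2*cos(s) - 15*s*sin(s)^2 + 3*s*sin(2*s) - 45*sin(s)^2*cos(s))*(-8*s^3*sin(s) - 12*s^3*cos(s) - 112*s^2*sin(s) - 48*s^2*sin(2*s) - 12*s^2*cos(s) - 120*s^2*cos(2*s) + 48*s^2 - 192*s*sin(s) - 480*s*sin(2*s) + 277*s*cos(s) - 504*s*cos(2*s) - 405*s*cos(3*s) + 120*s + 170*sin(s) - 576*sin(2*s) - 270*sin(3*s) + 345*cos(s) + 300*cos(2*s) - 2025*cos(3*s) - 60))/(8*(s - 3*sin(s))^3*(s + 5*sin(s))^3*(s + 3*cos(s))^3)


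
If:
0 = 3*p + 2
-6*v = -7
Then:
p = -2/3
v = 7/6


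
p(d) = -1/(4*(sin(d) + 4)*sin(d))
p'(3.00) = -3.10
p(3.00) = -0.43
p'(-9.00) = -0.33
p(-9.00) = 0.17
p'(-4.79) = 0.00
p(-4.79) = -0.05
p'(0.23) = 1.17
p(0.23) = -0.26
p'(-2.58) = -0.18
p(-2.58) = 0.14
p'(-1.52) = 0.00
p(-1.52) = 0.08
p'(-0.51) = 0.22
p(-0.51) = 0.15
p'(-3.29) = -2.82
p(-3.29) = -0.41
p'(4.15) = -0.04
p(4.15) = 0.09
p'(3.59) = -0.30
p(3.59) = 0.16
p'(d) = cos(d)/(4*(sin(d) + 4)*sin(d)^2) + cos(d)/(4*(sin(d) + 4)^2*sin(d)) = (sin(d) + 2)*cos(d)/(2*(sin(d) + 4)^2*sin(d)^2)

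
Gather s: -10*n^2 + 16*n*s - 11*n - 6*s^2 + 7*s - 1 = -10*n^2 - 11*n - 6*s^2 + s*(16*n + 7) - 1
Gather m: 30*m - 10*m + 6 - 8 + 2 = 20*m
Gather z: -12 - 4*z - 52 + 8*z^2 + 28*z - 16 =8*z^2 + 24*z - 80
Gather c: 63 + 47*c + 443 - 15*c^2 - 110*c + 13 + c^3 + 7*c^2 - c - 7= c^3 - 8*c^2 - 64*c + 512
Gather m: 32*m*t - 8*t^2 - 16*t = 32*m*t - 8*t^2 - 16*t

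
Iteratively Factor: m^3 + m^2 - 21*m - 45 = (m + 3)*(m^2 - 2*m - 15) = (m + 3)^2*(m - 5)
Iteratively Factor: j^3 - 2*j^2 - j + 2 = (j - 1)*(j^2 - j - 2) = (j - 1)*(j + 1)*(j - 2)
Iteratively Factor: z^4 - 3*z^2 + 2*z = (z - 1)*(z^3 + z^2 - 2*z) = z*(z - 1)*(z^2 + z - 2) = z*(z - 1)^2*(z + 2)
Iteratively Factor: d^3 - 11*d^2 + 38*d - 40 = (d - 4)*(d^2 - 7*d + 10) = (d - 5)*(d - 4)*(d - 2)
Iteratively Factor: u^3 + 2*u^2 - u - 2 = (u - 1)*(u^2 + 3*u + 2) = (u - 1)*(u + 1)*(u + 2)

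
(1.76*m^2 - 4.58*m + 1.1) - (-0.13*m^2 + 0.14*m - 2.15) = 1.89*m^2 - 4.72*m + 3.25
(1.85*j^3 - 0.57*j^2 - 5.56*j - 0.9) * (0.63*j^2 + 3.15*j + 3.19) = 1.1655*j^5 + 5.4684*j^4 + 0.603200000000001*j^3 - 19.8993*j^2 - 20.5714*j - 2.871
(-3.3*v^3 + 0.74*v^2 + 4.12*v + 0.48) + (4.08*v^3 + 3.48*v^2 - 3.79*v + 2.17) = 0.78*v^3 + 4.22*v^2 + 0.33*v + 2.65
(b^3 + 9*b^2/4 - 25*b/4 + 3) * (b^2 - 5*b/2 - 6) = b^5 - b^4/4 - 143*b^3/8 + 41*b^2/8 + 30*b - 18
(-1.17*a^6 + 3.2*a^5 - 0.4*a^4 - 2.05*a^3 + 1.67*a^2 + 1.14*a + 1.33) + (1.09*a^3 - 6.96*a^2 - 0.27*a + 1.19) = -1.17*a^6 + 3.2*a^5 - 0.4*a^4 - 0.96*a^3 - 5.29*a^2 + 0.87*a + 2.52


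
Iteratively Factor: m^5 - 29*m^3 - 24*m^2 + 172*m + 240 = (m - 5)*(m^4 + 5*m^3 - 4*m^2 - 44*m - 48) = (m - 5)*(m + 4)*(m^3 + m^2 - 8*m - 12) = (m - 5)*(m + 2)*(m + 4)*(m^2 - m - 6) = (m - 5)*(m + 2)^2*(m + 4)*(m - 3)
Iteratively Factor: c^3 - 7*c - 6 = (c + 2)*(c^2 - 2*c - 3) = (c - 3)*(c + 2)*(c + 1)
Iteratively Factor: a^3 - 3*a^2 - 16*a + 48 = (a - 4)*(a^2 + a - 12) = (a - 4)*(a - 3)*(a + 4)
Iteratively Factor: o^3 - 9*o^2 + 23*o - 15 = (o - 1)*(o^2 - 8*o + 15) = (o - 5)*(o - 1)*(o - 3)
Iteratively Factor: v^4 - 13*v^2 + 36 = (v + 3)*(v^3 - 3*v^2 - 4*v + 12) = (v - 2)*(v + 3)*(v^2 - v - 6) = (v - 3)*(v - 2)*(v + 3)*(v + 2)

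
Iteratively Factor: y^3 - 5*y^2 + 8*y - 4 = (y - 1)*(y^2 - 4*y + 4) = (y - 2)*(y - 1)*(y - 2)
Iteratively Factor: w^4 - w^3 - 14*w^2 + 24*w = (w)*(w^3 - w^2 - 14*w + 24) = w*(w + 4)*(w^2 - 5*w + 6) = w*(w - 2)*(w + 4)*(w - 3)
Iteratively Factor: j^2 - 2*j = (j)*(j - 2)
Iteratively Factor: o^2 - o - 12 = (o - 4)*(o + 3)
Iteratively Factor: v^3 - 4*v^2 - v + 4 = (v - 4)*(v^2 - 1) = (v - 4)*(v - 1)*(v + 1)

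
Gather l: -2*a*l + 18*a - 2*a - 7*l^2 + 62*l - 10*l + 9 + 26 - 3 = 16*a - 7*l^2 + l*(52 - 2*a) + 32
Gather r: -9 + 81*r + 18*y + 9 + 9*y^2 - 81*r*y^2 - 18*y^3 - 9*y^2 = r*(81 - 81*y^2) - 18*y^3 + 18*y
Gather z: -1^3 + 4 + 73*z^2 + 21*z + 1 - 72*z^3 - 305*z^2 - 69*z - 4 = -72*z^3 - 232*z^2 - 48*z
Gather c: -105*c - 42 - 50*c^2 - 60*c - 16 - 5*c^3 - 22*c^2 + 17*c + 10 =-5*c^3 - 72*c^2 - 148*c - 48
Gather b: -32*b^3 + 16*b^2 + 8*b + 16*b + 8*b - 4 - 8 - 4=-32*b^3 + 16*b^2 + 32*b - 16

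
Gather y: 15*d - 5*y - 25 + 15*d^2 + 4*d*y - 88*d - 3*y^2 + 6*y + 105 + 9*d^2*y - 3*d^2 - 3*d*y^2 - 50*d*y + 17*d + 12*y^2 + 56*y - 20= 12*d^2 - 56*d + y^2*(9 - 3*d) + y*(9*d^2 - 46*d + 57) + 60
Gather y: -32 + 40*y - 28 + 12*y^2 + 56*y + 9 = 12*y^2 + 96*y - 51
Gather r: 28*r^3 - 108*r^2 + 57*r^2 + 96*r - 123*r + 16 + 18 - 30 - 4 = 28*r^3 - 51*r^2 - 27*r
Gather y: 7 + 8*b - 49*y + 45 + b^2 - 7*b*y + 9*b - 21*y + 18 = b^2 + 17*b + y*(-7*b - 70) + 70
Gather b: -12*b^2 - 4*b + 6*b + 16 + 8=-12*b^2 + 2*b + 24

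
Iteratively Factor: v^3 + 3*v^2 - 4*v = (v)*(v^2 + 3*v - 4) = v*(v + 4)*(v - 1)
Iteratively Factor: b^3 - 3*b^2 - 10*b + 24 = (b + 3)*(b^2 - 6*b + 8) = (b - 2)*(b + 3)*(b - 4)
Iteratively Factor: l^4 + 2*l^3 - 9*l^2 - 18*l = (l - 3)*(l^3 + 5*l^2 + 6*l) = (l - 3)*(l + 3)*(l^2 + 2*l) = (l - 3)*(l + 2)*(l + 3)*(l)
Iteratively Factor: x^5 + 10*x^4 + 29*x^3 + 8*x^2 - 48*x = (x)*(x^4 + 10*x^3 + 29*x^2 + 8*x - 48) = x*(x + 3)*(x^3 + 7*x^2 + 8*x - 16) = x*(x - 1)*(x + 3)*(x^2 + 8*x + 16) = x*(x - 1)*(x + 3)*(x + 4)*(x + 4)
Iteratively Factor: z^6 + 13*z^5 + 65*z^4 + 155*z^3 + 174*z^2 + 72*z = (z + 1)*(z^5 + 12*z^4 + 53*z^3 + 102*z^2 + 72*z) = (z + 1)*(z + 4)*(z^4 + 8*z^3 + 21*z^2 + 18*z) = (z + 1)*(z + 3)*(z + 4)*(z^3 + 5*z^2 + 6*z) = (z + 1)*(z + 2)*(z + 3)*(z + 4)*(z^2 + 3*z) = (z + 1)*(z + 2)*(z + 3)^2*(z + 4)*(z)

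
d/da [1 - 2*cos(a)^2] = 2*sin(2*a)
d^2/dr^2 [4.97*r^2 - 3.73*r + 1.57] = 9.94000000000000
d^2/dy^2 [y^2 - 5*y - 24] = 2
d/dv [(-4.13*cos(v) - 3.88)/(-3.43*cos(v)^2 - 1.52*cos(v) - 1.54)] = (14.1659*cos(v)^2 + 26.6168*cos(v) - 0.4626)*sin(v)/(11.7649*cos(v)^4 + 10.4272*cos(v)^3 + 12.8748*cos(v)^2 + 4.6816*cos(v) + 2.3716)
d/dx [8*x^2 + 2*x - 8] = 16*x + 2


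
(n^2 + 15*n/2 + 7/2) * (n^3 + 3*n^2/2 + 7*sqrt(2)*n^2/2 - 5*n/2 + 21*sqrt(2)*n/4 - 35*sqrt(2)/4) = n^5 + 7*sqrt(2)*n^4/2 + 9*n^4 + 49*n^3/4 + 63*sqrt(2)*n^3/2 - 27*n^2/2 + 343*sqrt(2)*n^2/8 - 189*sqrt(2)*n/4 - 35*n/4 - 245*sqrt(2)/8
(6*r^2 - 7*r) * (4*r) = 24*r^3 - 28*r^2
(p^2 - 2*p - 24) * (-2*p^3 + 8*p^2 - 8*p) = -2*p^5 + 12*p^4 + 24*p^3 - 176*p^2 + 192*p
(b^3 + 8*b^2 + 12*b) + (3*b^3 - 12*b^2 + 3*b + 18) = 4*b^3 - 4*b^2 + 15*b + 18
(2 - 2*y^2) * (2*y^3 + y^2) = -4*y^5 - 2*y^4 + 4*y^3 + 2*y^2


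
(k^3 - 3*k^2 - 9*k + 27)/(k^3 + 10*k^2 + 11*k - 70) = (k^3 - 3*k^2 - 9*k + 27)/(k^3 + 10*k^2 + 11*k - 70)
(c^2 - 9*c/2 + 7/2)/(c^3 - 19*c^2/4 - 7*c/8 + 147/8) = 4*(c - 1)/(4*c^2 - 5*c - 21)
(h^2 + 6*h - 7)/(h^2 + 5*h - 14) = (h - 1)/(h - 2)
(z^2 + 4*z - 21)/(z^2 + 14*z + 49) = (z - 3)/(z + 7)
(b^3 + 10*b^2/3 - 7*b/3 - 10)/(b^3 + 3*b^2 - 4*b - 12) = (b - 5/3)/(b - 2)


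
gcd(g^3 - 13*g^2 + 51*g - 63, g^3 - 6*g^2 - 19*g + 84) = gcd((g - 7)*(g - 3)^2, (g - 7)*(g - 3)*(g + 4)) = g^2 - 10*g + 21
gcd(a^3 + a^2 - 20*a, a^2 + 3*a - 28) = a - 4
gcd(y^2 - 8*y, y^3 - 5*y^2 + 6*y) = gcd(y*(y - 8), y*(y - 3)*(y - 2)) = y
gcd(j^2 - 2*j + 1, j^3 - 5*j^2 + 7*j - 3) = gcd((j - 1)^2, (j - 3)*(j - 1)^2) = j^2 - 2*j + 1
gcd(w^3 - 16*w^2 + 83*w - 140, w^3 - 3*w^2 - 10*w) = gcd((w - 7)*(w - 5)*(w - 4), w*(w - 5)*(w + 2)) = w - 5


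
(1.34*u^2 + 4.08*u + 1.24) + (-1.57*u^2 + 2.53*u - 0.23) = -0.23*u^2 + 6.61*u + 1.01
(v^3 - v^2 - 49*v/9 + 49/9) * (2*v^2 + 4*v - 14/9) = 2*v^5 + 2*v^4 - 148*v^3/9 - 28*v^2/3 + 2450*v/81 - 686/81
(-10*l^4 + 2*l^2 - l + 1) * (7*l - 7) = -70*l^5 + 70*l^4 + 14*l^3 - 21*l^2 + 14*l - 7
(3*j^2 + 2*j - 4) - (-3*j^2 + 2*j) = 6*j^2 - 4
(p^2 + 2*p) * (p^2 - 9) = p^4 + 2*p^3 - 9*p^2 - 18*p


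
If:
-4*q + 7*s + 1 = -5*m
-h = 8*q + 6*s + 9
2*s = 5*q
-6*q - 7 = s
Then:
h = 169/17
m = 172/85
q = -14/17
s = -35/17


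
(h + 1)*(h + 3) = h^2 + 4*h + 3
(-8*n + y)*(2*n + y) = -16*n^2 - 6*n*y + y^2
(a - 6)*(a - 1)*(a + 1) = a^3 - 6*a^2 - a + 6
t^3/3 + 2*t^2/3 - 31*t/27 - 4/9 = (t/3 + 1)*(t - 4/3)*(t + 1/3)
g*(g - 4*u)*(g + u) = g^3 - 3*g^2*u - 4*g*u^2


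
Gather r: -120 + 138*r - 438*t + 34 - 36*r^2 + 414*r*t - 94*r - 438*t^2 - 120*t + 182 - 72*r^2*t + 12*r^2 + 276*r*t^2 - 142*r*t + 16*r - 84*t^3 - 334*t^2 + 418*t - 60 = r^2*(-72*t - 24) + r*(276*t^2 + 272*t + 60) - 84*t^3 - 772*t^2 - 140*t + 36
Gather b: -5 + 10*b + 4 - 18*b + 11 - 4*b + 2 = 12 - 12*b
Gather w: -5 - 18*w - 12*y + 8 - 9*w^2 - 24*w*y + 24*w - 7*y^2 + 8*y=-9*w^2 + w*(6 - 24*y) - 7*y^2 - 4*y + 3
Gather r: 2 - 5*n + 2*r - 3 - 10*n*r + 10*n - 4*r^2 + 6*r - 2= 5*n - 4*r^2 + r*(8 - 10*n) - 3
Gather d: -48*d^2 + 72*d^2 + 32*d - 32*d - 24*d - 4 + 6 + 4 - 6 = 24*d^2 - 24*d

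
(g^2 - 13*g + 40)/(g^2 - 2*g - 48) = (g - 5)/(g + 6)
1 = 1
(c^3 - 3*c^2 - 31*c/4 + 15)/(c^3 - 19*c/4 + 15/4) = (c - 4)/(c - 1)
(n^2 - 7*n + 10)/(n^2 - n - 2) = (n - 5)/(n + 1)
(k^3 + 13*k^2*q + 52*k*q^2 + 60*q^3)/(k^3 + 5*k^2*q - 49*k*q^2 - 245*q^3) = (-k^2 - 8*k*q - 12*q^2)/(-k^2 + 49*q^2)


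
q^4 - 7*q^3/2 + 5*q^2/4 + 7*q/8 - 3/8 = (q - 3)*(q - 1/2)^2*(q + 1/2)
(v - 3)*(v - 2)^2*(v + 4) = v^4 - 3*v^3 - 12*v^2 + 52*v - 48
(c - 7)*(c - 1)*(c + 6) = c^3 - 2*c^2 - 41*c + 42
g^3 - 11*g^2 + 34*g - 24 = (g - 6)*(g - 4)*(g - 1)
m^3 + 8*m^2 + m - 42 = (m - 2)*(m + 3)*(m + 7)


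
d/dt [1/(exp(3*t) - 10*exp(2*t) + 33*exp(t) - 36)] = (-3*exp(2*t) + 20*exp(t) - 33)*exp(t)/(exp(3*t) - 10*exp(2*t) + 33*exp(t) - 36)^2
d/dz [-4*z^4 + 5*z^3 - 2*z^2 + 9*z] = -16*z^3 + 15*z^2 - 4*z + 9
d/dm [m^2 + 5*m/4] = 2*m + 5/4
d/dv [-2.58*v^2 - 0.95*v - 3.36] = -5.16*v - 0.95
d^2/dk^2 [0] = 0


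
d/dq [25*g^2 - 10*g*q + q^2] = -10*g + 2*q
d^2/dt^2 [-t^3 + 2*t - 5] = -6*t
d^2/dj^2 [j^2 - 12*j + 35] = 2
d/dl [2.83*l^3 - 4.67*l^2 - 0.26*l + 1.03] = 8.49*l^2 - 9.34*l - 0.26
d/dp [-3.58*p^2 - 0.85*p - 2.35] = -7.16*p - 0.85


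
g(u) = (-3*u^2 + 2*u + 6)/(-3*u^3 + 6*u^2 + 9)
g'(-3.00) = -0.01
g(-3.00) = -0.19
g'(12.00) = -0.00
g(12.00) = 0.09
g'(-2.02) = 0.06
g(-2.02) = -0.18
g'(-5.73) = -0.02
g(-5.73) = -0.13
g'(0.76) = -0.41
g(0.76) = 0.52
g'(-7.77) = -0.01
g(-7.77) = -0.11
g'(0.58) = -0.36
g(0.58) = 0.59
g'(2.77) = -3.73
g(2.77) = 1.32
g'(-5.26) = -0.02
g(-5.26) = -0.14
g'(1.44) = -0.51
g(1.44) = 0.21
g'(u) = (2 - 6*u)/(-3*u^3 + 6*u^2 + 9) + (9*u^2 - 12*u)*(-3*u^2 + 2*u + 6)/(-3*u^3 + 6*u^2 + 9)^2 = (u*(3*u - 4)*(-3*u^2 + 2*u + 6) + 2*(1 - 3*u)*(-u^3 + 2*u^2 + 3))/(3*(-u^3 + 2*u^2 + 3)^2)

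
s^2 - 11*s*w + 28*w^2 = (s - 7*w)*(s - 4*w)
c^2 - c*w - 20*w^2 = (c - 5*w)*(c + 4*w)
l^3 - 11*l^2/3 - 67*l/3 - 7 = (l - 7)*(l + 1/3)*(l + 3)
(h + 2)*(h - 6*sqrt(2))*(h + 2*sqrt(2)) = h^3 - 4*sqrt(2)*h^2 + 2*h^2 - 24*h - 8*sqrt(2)*h - 48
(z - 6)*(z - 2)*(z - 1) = z^3 - 9*z^2 + 20*z - 12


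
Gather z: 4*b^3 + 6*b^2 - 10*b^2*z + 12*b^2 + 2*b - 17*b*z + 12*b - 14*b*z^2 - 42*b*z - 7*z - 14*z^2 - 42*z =4*b^3 + 18*b^2 + 14*b + z^2*(-14*b - 14) + z*(-10*b^2 - 59*b - 49)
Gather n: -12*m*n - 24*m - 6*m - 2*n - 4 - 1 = -30*m + n*(-12*m - 2) - 5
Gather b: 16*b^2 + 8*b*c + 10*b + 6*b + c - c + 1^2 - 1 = 16*b^2 + b*(8*c + 16)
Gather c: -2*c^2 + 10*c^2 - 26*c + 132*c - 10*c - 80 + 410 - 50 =8*c^2 + 96*c + 280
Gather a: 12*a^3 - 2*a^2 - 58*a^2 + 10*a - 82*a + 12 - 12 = 12*a^3 - 60*a^2 - 72*a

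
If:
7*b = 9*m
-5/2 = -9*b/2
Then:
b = 5/9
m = 35/81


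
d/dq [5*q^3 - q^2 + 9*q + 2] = 15*q^2 - 2*q + 9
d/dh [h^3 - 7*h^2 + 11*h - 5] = 3*h^2 - 14*h + 11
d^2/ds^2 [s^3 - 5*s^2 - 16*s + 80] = 6*s - 10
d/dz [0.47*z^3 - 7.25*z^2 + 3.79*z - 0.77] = 1.41*z^2 - 14.5*z + 3.79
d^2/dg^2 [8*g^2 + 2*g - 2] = 16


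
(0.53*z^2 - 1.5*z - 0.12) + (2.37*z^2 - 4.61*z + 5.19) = 2.9*z^2 - 6.11*z + 5.07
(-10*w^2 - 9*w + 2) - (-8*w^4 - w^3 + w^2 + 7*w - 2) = 8*w^4 + w^3 - 11*w^2 - 16*w + 4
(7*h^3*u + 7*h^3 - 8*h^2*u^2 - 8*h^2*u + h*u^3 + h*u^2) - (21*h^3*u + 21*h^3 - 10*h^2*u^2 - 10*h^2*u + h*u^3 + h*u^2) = -14*h^3*u - 14*h^3 + 2*h^2*u^2 + 2*h^2*u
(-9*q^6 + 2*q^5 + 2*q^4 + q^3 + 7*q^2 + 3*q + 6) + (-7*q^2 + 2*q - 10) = -9*q^6 + 2*q^5 + 2*q^4 + q^3 + 5*q - 4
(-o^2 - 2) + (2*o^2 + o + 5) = o^2 + o + 3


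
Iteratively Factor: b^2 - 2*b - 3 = (b + 1)*(b - 3)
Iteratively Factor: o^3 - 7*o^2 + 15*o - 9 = (o - 3)*(o^2 - 4*o + 3) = (o - 3)*(o - 1)*(o - 3)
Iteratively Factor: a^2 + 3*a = (a)*(a + 3)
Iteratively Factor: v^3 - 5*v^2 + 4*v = (v)*(v^2 - 5*v + 4) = v*(v - 4)*(v - 1)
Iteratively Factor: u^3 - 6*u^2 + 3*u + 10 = (u + 1)*(u^2 - 7*u + 10) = (u - 5)*(u + 1)*(u - 2)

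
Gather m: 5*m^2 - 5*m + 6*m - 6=5*m^2 + m - 6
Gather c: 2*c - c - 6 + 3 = c - 3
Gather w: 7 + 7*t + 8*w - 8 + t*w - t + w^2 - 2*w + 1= 6*t + w^2 + w*(t + 6)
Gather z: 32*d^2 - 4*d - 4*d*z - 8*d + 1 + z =32*d^2 - 12*d + z*(1 - 4*d) + 1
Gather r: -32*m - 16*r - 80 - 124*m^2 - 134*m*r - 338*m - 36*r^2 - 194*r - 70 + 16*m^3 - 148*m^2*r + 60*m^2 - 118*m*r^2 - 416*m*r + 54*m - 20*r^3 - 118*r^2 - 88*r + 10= 16*m^3 - 64*m^2 - 316*m - 20*r^3 + r^2*(-118*m - 154) + r*(-148*m^2 - 550*m - 298) - 140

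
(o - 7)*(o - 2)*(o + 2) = o^3 - 7*o^2 - 4*o + 28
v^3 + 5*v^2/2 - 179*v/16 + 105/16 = (v - 7/4)*(v - 3/4)*(v + 5)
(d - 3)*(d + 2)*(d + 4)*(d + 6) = d^4 + 9*d^3 + 8*d^2 - 84*d - 144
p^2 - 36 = (p - 6)*(p + 6)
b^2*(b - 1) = b^3 - b^2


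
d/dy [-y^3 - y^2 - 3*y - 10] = -3*y^2 - 2*y - 3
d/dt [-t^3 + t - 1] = 1 - 3*t^2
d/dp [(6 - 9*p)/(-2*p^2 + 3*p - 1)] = 3*(-6*p^2 + 8*p - 3)/(4*p^4 - 12*p^3 + 13*p^2 - 6*p + 1)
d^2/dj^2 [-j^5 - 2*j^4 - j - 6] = j^2*(-20*j - 24)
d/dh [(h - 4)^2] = 2*h - 8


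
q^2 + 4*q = q*(q + 4)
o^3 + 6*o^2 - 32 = (o - 2)*(o + 4)^2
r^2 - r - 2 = (r - 2)*(r + 1)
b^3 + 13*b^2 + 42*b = b*(b + 6)*(b + 7)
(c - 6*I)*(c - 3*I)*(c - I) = c^3 - 10*I*c^2 - 27*c + 18*I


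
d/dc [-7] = 0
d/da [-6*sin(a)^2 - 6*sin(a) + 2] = -6*sin(2*a) - 6*cos(a)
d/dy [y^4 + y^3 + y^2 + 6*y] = 4*y^3 + 3*y^2 + 2*y + 6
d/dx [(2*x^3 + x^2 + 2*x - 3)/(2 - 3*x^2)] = 2*(-3*x^4 + 9*x^2 - 7*x + 2)/(9*x^4 - 12*x^2 + 4)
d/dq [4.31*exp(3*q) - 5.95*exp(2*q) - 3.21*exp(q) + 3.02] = (12.93*exp(2*q) - 11.9*exp(q) - 3.21)*exp(q)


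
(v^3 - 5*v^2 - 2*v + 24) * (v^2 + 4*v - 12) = v^5 - v^4 - 34*v^3 + 76*v^2 + 120*v - 288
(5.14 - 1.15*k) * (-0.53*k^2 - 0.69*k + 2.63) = 0.6095*k^3 - 1.9307*k^2 - 6.5711*k + 13.5182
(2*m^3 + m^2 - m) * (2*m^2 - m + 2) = 4*m^5 + m^3 + 3*m^2 - 2*m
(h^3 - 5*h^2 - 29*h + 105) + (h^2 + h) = h^3 - 4*h^2 - 28*h + 105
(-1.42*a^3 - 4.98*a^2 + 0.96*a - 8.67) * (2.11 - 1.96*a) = 2.7832*a^4 + 6.7646*a^3 - 12.3894*a^2 + 19.0188*a - 18.2937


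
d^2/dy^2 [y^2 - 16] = 2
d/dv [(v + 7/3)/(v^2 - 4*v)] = (-3*v^2 - 14*v + 28)/(3*v^2*(v^2 - 8*v + 16))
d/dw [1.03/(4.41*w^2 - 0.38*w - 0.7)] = (0.3914 - 9.0846*w)/(-4.41*w^2 + 0.38*w + 0.7)^2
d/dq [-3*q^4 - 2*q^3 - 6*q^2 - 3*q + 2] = -12*q^3 - 6*q^2 - 12*q - 3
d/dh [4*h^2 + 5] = 8*h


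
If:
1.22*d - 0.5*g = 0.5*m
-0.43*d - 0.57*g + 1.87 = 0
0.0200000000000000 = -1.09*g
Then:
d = 4.37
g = -0.02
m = 10.69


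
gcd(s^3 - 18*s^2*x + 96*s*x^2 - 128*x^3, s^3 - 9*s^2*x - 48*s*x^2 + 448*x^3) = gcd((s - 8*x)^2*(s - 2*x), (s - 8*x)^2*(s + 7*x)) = s^2 - 16*s*x + 64*x^2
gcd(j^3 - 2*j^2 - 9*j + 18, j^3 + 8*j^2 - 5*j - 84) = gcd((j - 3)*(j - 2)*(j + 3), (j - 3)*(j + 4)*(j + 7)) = j - 3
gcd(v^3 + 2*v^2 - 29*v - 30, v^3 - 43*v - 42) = v^2 + 7*v + 6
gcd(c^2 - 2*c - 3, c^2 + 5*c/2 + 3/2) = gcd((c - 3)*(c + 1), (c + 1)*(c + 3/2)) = c + 1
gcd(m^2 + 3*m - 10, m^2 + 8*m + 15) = m + 5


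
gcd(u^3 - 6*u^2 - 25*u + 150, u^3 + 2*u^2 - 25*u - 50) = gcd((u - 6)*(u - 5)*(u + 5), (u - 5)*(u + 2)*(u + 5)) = u^2 - 25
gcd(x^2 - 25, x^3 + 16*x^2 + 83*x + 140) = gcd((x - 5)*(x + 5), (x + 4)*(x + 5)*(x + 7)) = x + 5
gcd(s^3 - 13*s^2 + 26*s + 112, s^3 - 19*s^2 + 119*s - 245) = s - 7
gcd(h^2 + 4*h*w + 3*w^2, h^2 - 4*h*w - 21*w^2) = h + 3*w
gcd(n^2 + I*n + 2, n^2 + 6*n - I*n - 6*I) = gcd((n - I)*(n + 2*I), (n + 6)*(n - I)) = n - I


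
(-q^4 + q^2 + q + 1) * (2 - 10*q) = 10*q^5 - 2*q^4 - 10*q^3 - 8*q^2 - 8*q + 2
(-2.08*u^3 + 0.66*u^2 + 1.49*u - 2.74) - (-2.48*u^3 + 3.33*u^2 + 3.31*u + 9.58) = 0.4*u^3 - 2.67*u^2 - 1.82*u - 12.32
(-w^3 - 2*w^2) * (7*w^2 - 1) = -7*w^5 - 14*w^4 + w^3 + 2*w^2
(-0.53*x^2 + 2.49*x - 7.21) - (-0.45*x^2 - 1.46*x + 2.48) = -0.08*x^2 + 3.95*x - 9.69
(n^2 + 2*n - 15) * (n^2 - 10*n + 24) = n^4 - 8*n^3 - 11*n^2 + 198*n - 360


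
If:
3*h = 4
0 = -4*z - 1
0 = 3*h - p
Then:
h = 4/3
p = 4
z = -1/4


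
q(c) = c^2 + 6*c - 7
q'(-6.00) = -6.00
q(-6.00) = -7.00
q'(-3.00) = 0.00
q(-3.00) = -16.00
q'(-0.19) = 5.62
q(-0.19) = -8.10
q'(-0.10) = 5.80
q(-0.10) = -7.59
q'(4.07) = 14.14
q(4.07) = 33.98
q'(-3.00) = 0.00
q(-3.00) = -16.00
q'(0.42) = 6.84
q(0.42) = -4.30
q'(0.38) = 6.76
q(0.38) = -4.58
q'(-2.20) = 1.60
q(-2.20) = -15.36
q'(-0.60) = 4.80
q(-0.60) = -10.24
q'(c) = 2*c + 6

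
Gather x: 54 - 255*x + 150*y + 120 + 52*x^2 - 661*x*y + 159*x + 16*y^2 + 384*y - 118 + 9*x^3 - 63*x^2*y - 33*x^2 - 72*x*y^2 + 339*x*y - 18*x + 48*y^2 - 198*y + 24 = 9*x^3 + x^2*(19 - 63*y) + x*(-72*y^2 - 322*y - 114) + 64*y^2 + 336*y + 80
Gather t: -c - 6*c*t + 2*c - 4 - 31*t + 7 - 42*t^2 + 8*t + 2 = c - 42*t^2 + t*(-6*c - 23) + 5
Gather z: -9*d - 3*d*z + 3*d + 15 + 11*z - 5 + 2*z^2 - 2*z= -6*d + 2*z^2 + z*(9 - 3*d) + 10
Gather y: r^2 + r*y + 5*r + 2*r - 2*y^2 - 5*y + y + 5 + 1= r^2 + 7*r - 2*y^2 + y*(r - 4) + 6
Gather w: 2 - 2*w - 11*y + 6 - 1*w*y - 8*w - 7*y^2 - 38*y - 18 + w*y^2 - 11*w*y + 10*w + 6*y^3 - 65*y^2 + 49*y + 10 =w*(y^2 - 12*y) + 6*y^3 - 72*y^2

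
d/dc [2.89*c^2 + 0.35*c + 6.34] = 5.78*c + 0.35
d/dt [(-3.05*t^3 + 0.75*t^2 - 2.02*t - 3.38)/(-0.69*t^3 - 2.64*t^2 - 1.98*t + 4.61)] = (-8.88178419700125e-16*t^5 + 8.5695*t^4 + 9.29039999999999*t^3 - 55.9959*t^2 - 10.9314*t - 16.0046)/(0.4761*t^6 + 3.6432*t^5 + 9.702*t^4 + 4.0926*t^3 - 20.4204*t^2 - 18.2556*t + 21.2521)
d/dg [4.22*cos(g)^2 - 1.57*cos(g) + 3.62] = (1.57 - 8.44*cos(g))*sin(g)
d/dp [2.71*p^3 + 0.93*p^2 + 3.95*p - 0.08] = 8.13*p^2 + 1.86*p + 3.95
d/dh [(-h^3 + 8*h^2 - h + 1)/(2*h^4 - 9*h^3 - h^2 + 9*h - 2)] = (2*h^6 - 32*h^5 + 79*h^4 - 44*h^3 + 104*h^2 - 30*h - 7)/(4*h^8 - 36*h^7 + 77*h^6 + 54*h^5 - 169*h^4 + 18*h^3 + 85*h^2 - 36*h + 4)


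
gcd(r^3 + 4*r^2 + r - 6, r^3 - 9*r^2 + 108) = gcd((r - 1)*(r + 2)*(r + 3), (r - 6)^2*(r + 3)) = r + 3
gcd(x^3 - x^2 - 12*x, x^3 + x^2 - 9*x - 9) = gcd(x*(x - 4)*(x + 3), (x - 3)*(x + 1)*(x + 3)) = x + 3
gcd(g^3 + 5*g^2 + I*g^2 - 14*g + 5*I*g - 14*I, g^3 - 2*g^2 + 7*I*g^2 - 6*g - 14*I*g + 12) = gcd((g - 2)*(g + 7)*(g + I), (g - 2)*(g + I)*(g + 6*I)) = g^2 + g*(-2 + I) - 2*I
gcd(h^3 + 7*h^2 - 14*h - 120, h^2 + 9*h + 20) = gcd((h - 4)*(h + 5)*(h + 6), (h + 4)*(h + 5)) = h + 5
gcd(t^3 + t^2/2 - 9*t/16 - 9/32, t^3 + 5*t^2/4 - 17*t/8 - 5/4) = t + 1/2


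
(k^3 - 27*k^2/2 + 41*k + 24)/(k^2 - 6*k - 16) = (k^2 - 11*k/2 - 3)/(k + 2)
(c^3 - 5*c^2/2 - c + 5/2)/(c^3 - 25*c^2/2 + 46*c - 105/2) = (c^2 - 1)/(c^2 - 10*c + 21)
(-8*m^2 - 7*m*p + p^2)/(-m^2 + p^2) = (-8*m + p)/(-m + p)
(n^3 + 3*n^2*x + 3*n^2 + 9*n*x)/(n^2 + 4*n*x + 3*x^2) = n*(n + 3)/(n + x)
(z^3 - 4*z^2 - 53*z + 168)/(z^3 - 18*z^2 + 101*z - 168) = (z + 7)/(z - 7)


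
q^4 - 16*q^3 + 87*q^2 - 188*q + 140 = (q - 7)*(q - 5)*(q - 2)^2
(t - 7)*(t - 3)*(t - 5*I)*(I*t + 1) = I*t^4 + 6*t^3 - 10*I*t^3 - 60*t^2 + 16*I*t^2 + 126*t + 50*I*t - 105*I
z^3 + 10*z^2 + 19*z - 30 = (z - 1)*(z + 5)*(z + 6)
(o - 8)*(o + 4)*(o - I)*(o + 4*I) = o^4 - 4*o^3 + 3*I*o^3 - 28*o^2 - 12*I*o^2 - 16*o - 96*I*o - 128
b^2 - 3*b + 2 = (b - 2)*(b - 1)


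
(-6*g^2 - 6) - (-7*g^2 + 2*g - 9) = g^2 - 2*g + 3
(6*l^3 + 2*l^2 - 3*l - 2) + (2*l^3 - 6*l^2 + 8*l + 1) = 8*l^3 - 4*l^2 + 5*l - 1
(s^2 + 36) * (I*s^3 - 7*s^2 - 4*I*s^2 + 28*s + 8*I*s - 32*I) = I*s^5 - 7*s^4 - 4*I*s^4 + 28*s^3 + 44*I*s^3 - 252*s^2 - 176*I*s^2 + 1008*s + 288*I*s - 1152*I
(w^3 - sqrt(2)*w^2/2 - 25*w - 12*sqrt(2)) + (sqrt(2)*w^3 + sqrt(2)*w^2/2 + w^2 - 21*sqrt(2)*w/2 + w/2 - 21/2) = w^3 + sqrt(2)*w^3 + w^2 - 49*w/2 - 21*sqrt(2)*w/2 - 12*sqrt(2) - 21/2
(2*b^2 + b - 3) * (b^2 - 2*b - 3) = 2*b^4 - 3*b^3 - 11*b^2 + 3*b + 9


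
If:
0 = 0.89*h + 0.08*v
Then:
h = -0.0898876404494382*v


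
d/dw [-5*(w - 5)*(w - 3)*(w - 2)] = -15*w^2 + 100*w - 155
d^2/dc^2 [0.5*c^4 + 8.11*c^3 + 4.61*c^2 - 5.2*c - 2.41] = 6.0*c^2 + 48.66*c + 9.22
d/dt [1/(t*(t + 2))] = 2*(-t - 1)/(t^2*(t^2 + 4*t + 4))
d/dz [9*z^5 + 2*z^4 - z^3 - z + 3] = 45*z^4 + 8*z^3 - 3*z^2 - 1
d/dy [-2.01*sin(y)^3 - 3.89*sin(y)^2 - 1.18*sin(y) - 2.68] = (-7.78*sin(y) + 3.015*cos(2*y) - 4.195)*cos(y)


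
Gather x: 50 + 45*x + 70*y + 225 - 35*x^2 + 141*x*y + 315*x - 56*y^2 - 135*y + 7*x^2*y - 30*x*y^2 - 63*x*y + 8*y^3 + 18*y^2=x^2*(7*y - 35) + x*(-30*y^2 + 78*y + 360) + 8*y^3 - 38*y^2 - 65*y + 275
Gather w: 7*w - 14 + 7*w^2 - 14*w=7*w^2 - 7*w - 14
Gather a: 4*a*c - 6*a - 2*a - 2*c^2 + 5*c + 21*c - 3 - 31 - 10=a*(4*c - 8) - 2*c^2 + 26*c - 44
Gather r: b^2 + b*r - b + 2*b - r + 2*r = b^2 + b + r*(b + 1)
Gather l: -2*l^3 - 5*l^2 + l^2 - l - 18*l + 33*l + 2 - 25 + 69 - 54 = -2*l^3 - 4*l^2 + 14*l - 8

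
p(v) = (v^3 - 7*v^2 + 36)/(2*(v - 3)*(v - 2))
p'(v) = (3*v^2 - 14*v)/(2*(v - 3)*(v - 2)) - (v^3 - 7*v^2 + 36)/(2*(v - 3)*(v - 2)^2) - (v^3 - 7*v^2 + 36)/(2*(v - 3)^2*(v - 2))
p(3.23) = -5.89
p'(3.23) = 5.79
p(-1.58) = 0.44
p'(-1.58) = 1.12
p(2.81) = -9.47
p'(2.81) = 12.69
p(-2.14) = -0.14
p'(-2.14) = 0.97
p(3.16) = -6.32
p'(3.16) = 6.45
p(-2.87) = -0.79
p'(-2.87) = 0.84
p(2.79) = -9.73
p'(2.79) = 13.32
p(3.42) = -4.92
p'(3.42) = 4.47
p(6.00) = 0.00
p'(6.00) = 1.00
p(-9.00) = -4.77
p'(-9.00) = 0.57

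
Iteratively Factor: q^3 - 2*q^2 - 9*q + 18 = (q - 2)*(q^2 - 9) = (q - 3)*(q - 2)*(q + 3)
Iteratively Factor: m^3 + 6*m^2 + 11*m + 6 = (m + 1)*(m^2 + 5*m + 6) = (m + 1)*(m + 2)*(m + 3)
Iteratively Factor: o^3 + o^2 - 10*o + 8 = (o - 1)*(o^2 + 2*o - 8) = (o - 1)*(o + 4)*(o - 2)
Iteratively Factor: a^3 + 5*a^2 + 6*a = (a)*(a^2 + 5*a + 6) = a*(a + 3)*(a + 2)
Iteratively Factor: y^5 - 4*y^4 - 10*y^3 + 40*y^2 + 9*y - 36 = (y - 1)*(y^4 - 3*y^3 - 13*y^2 + 27*y + 36) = (y - 3)*(y - 1)*(y^3 - 13*y - 12) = (y - 4)*(y - 3)*(y - 1)*(y^2 + 4*y + 3) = (y - 4)*(y - 3)*(y - 1)*(y + 1)*(y + 3)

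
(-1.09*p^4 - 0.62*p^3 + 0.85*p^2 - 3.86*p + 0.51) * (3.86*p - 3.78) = -4.2074*p^5 + 1.727*p^4 + 5.6246*p^3 - 18.1126*p^2 + 16.5594*p - 1.9278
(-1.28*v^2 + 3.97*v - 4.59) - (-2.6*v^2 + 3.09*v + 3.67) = 1.32*v^2 + 0.88*v - 8.26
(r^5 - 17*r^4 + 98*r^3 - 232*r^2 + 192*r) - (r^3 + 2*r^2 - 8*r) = r^5 - 17*r^4 + 97*r^3 - 234*r^2 + 200*r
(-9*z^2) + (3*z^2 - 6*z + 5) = -6*z^2 - 6*z + 5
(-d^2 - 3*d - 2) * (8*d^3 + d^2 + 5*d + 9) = -8*d^5 - 25*d^4 - 24*d^3 - 26*d^2 - 37*d - 18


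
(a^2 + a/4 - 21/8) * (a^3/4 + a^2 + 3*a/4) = a^5/4 + 17*a^4/16 + 11*a^3/32 - 39*a^2/16 - 63*a/32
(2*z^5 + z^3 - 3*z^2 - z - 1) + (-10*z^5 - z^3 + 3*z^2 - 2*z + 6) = -8*z^5 - 3*z + 5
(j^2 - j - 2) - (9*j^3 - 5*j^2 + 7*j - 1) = -9*j^3 + 6*j^2 - 8*j - 1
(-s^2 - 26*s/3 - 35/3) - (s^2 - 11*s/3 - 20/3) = -2*s^2 - 5*s - 5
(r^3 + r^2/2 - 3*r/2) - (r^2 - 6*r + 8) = r^3 - r^2/2 + 9*r/2 - 8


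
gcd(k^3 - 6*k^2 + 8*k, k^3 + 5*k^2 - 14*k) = k^2 - 2*k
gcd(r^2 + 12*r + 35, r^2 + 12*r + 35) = r^2 + 12*r + 35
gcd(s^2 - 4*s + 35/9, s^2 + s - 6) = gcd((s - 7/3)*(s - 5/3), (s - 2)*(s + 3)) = 1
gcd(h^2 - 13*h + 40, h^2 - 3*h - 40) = h - 8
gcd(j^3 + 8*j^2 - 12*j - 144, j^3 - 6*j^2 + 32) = j - 4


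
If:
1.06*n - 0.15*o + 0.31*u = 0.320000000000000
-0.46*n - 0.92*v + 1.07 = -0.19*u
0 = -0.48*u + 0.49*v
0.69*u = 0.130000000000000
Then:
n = 2.03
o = 12.64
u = 0.19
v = 0.18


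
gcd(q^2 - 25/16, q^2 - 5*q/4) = q - 5/4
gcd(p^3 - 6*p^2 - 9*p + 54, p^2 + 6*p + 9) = p + 3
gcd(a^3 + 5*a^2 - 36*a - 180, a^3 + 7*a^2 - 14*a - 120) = a^2 + 11*a + 30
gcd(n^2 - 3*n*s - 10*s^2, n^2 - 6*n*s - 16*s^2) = n + 2*s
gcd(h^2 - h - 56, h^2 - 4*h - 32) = h - 8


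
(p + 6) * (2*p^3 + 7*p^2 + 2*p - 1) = 2*p^4 + 19*p^3 + 44*p^2 + 11*p - 6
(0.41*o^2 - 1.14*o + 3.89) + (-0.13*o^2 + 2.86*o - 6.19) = 0.28*o^2 + 1.72*o - 2.3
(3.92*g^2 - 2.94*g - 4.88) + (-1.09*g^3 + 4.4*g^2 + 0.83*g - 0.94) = -1.09*g^3 + 8.32*g^2 - 2.11*g - 5.82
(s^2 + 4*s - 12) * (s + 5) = s^3 + 9*s^2 + 8*s - 60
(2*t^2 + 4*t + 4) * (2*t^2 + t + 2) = 4*t^4 + 10*t^3 + 16*t^2 + 12*t + 8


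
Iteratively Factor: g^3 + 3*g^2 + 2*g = (g)*(g^2 + 3*g + 2) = g*(g + 1)*(g + 2)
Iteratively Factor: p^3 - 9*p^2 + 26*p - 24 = (p - 3)*(p^2 - 6*p + 8) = (p - 4)*(p - 3)*(p - 2)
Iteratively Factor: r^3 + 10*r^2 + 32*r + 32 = (r + 2)*(r^2 + 8*r + 16) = (r + 2)*(r + 4)*(r + 4)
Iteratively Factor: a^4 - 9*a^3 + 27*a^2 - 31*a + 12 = (a - 1)*(a^3 - 8*a^2 + 19*a - 12) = (a - 4)*(a - 1)*(a^2 - 4*a + 3) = (a - 4)*(a - 3)*(a - 1)*(a - 1)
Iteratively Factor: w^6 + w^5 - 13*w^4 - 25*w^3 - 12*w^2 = (w + 3)*(w^5 - 2*w^4 - 7*w^3 - 4*w^2) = w*(w + 3)*(w^4 - 2*w^3 - 7*w^2 - 4*w) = w*(w + 1)*(w + 3)*(w^3 - 3*w^2 - 4*w) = w*(w - 4)*(w + 1)*(w + 3)*(w^2 + w) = w^2*(w - 4)*(w + 1)*(w + 3)*(w + 1)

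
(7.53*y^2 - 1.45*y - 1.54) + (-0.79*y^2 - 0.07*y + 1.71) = 6.74*y^2 - 1.52*y + 0.17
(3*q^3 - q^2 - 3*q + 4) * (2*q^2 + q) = 6*q^5 + q^4 - 7*q^3 + 5*q^2 + 4*q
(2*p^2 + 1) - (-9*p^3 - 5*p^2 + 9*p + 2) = 9*p^3 + 7*p^2 - 9*p - 1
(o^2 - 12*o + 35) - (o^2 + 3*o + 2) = 33 - 15*o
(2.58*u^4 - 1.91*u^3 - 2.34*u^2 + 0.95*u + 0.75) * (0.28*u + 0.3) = 0.7224*u^5 + 0.2392*u^4 - 1.2282*u^3 - 0.436*u^2 + 0.495*u + 0.225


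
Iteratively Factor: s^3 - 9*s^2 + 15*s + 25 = (s - 5)*(s^2 - 4*s - 5) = (s - 5)*(s + 1)*(s - 5)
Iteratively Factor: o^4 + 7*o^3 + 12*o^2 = (o + 4)*(o^3 + 3*o^2) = (o + 3)*(o + 4)*(o^2) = o*(o + 3)*(o + 4)*(o)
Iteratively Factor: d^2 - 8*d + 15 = (d - 5)*(d - 3)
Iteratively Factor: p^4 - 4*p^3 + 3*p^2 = (p - 3)*(p^3 - p^2) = p*(p - 3)*(p^2 - p) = p*(p - 3)*(p - 1)*(p)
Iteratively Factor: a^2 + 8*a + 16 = (a + 4)*(a + 4)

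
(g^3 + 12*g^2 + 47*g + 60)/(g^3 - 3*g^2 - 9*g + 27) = (g^2 + 9*g + 20)/(g^2 - 6*g + 9)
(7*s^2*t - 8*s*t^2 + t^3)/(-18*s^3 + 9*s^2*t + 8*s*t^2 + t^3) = t*(-7*s + t)/(18*s^2 + 9*s*t + t^2)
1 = 1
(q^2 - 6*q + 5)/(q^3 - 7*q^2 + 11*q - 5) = 1/(q - 1)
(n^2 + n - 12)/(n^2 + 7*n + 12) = (n - 3)/(n + 3)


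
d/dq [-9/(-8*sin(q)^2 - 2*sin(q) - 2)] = -9*(8*sin(q) + 1)*cos(q)/(2*(4*sin(q)^2 + sin(q) + 1)^2)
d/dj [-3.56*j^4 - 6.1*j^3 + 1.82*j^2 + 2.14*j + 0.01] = -14.24*j^3 - 18.3*j^2 + 3.64*j + 2.14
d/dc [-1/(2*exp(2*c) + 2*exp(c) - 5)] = (4*exp(c) + 2)*exp(c)/(2*exp(2*c) + 2*exp(c) - 5)^2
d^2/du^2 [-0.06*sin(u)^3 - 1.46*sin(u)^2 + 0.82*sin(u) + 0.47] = -0.775*sin(u) - 0.135*sin(3*u) - 2.92*cos(2*u)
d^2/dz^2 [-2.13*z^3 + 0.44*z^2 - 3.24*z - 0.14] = 0.88 - 12.78*z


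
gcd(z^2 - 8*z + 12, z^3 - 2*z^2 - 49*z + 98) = z - 2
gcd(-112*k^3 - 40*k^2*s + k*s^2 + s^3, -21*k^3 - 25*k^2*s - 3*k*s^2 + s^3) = -7*k + s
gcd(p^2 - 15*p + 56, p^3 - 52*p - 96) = p - 8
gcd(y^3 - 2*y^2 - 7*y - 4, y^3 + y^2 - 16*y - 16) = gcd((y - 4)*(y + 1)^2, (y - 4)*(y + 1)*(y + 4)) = y^2 - 3*y - 4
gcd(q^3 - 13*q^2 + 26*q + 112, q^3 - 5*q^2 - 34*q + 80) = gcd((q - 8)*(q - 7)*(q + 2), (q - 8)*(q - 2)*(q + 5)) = q - 8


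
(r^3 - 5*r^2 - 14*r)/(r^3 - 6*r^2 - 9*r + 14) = r/(r - 1)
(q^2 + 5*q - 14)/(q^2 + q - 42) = (q - 2)/(q - 6)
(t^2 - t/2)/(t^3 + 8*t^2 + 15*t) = (t - 1/2)/(t^2 + 8*t + 15)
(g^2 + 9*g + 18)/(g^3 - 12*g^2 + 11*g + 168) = (g + 6)/(g^2 - 15*g + 56)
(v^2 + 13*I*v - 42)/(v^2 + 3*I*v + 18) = (v + 7*I)/(v - 3*I)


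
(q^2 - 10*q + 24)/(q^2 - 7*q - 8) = (-q^2 + 10*q - 24)/(-q^2 + 7*q + 8)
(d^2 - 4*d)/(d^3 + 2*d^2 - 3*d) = (d - 4)/(d^2 + 2*d - 3)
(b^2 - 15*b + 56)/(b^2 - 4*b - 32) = (b - 7)/(b + 4)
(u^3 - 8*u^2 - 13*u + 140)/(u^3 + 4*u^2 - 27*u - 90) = (u^2 - 3*u - 28)/(u^2 + 9*u + 18)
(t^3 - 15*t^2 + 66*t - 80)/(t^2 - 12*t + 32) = (t^2 - 7*t + 10)/(t - 4)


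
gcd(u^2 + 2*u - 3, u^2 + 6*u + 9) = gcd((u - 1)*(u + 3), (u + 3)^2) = u + 3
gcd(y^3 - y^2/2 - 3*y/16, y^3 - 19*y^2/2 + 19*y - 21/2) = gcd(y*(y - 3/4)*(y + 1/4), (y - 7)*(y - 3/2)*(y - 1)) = 1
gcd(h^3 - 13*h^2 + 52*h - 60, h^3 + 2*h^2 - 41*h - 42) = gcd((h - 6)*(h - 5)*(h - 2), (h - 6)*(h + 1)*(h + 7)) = h - 6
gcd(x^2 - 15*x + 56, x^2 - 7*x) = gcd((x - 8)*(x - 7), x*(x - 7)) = x - 7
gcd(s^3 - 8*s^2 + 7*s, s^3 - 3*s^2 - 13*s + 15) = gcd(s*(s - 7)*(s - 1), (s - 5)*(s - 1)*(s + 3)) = s - 1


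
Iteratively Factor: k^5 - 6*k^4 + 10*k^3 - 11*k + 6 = (k - 1)*(k^4 - 5*k^3 + 5*k^2 + 5*k - 6) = (k - 2)*(k - 1)*(k^3 - 3*k^2 - k + 3) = (k - 3)*(k - 2)*(k - 1)*(k^2 - 1) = (k - 3)*(k - 2)*(k - 1)*(k + 1)*(k - 1)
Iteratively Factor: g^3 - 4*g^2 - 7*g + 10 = (g + 2)*(g^2 - 6*g + 5) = (g - 1)*(g + 2)*(g - 5)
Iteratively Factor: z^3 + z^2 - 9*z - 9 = (z - 3)*(z^2 + 4*z + 3) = (z - 3)*(z + 3)*(z + 1)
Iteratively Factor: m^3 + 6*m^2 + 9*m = (m + 3)*(m^2 + 3*m) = (m + 3)^2*(m)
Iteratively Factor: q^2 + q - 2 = (q - 1)*(q + 2)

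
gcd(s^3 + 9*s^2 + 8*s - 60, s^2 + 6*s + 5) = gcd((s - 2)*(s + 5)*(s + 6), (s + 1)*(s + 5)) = s + 5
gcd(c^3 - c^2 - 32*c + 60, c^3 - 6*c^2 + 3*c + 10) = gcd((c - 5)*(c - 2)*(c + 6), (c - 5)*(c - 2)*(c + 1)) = c^2 - 7*c + 10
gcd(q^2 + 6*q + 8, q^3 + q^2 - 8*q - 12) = q + 2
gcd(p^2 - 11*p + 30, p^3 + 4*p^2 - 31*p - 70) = p - 5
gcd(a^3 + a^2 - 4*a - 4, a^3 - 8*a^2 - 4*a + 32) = a^2 - 4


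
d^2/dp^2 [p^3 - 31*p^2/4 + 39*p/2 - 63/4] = 6*p - 31/2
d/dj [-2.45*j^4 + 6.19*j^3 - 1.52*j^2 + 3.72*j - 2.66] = -9.8*j^3 + 18.57*j^2 - 3.04*j + 3.72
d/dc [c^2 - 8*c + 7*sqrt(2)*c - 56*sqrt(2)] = 2*c - 8 + 7*sqrt(2)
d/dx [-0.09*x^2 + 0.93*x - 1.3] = 0.93 - 0.18*x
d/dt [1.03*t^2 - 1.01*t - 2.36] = 2.06*t - 1.01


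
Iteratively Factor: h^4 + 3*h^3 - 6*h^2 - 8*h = (h)*(h^3 + 3*h^2 - 6*h - 8) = h*(h + 4)*(h^2 - h - 2) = h*(h - 2)*(h + 4)*(h + 1)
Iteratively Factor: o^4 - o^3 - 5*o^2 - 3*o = (o + 1)*(o^3 - 2*o^2 - 3*o) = o*(o + 1)*(o^2 - 2*o - 3) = o*(o - 3)*(o + 1)*(o + 1)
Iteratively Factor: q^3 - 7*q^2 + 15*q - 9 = (q - 1)*(q^2 - 6*q + 9) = (q - 3)*(q - 1)*(q - 3)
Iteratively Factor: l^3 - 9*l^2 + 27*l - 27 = (l - 3)*(l^2 - 6*l + 9) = (l - 3)^2*(l - 3)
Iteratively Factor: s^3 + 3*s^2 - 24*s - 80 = (s + 4)*(s^2 - s - 20) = (s + 4)^2*(s - 5)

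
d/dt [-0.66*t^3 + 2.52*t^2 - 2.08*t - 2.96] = -1.98*t^2 + 5.04*t - 2.08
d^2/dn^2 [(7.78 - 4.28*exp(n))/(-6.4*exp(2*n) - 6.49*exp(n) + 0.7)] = (175.3088*exp(4*n) - 1452.44928*exp(3*n) - 854.40384*exp(2*n) - 447.667938*exp(n) - 33.24734)*exp(n)/(262.144*exp(6*n) + 797.4912*exp(5*n) + 722.68992*exp(4*n) + 98.9082490000001*exp(3*n) - 79.04421*exp(2*n) + 9.5403*exp(n) - 0.343)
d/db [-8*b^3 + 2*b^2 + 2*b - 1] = -24*b^2 + 4*b + 2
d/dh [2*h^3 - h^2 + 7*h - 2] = 6*h^2 - 2*h + 7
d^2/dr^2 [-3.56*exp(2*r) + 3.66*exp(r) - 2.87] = (3.66 - 14.24*exp(r))*exp(r)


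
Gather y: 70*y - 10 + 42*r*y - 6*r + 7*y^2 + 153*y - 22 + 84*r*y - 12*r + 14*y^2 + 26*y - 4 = -18*r + 21*y^2 + y*(126*r + 249) - 36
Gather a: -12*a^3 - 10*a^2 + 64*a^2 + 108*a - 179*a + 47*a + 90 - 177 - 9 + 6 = -12*a^3 + 54*a^2 - 24*a - 90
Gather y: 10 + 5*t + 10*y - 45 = 5*t + 10*y - 35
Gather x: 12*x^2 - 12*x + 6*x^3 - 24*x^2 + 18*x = 6*x^3 - 12*x^2 + 6*x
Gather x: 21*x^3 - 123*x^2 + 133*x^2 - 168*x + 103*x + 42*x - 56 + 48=21*x^3 + 10*x^2 - 23*x - 8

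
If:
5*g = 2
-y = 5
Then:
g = 2/5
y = -5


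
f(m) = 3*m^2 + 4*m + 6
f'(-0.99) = -1.94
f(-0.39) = 4.90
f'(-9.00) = -50.00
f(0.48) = 8.61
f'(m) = 6*m + 4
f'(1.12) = 10.72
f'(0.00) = 4.00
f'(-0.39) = 1.66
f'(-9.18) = -51.08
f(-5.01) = 61.26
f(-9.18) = 222.10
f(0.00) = 6.00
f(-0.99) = 4.98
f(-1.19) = 5.49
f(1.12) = 14.24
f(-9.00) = 213.00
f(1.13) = 14.35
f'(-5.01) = -26.06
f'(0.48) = 6.88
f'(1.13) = 10.78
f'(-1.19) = -3.14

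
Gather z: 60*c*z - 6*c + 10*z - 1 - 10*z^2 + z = -6*c - 10*z^2 + z*(60*c + 11) - 1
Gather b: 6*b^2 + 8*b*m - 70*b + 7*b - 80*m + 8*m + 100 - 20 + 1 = 6*b^2 + b*(8*m - 63) - 72*m + 81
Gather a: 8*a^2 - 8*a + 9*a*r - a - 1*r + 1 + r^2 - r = 8*a^2 + a*(9*r - 9) + r^2 - 2*r + 1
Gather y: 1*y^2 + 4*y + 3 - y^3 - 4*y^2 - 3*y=-y^3 - 3*y^2 + y + 3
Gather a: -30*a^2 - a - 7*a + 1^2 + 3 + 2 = -30*a^2 - 8*a + 6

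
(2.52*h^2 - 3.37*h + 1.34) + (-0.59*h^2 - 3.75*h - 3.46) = 1.93*h^2 - 7.12*h - 2.12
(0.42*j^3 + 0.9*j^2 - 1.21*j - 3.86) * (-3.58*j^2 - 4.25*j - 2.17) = -1.5036*j^5 - 5.007*j^4 - 0.404599999999999*j^3 + 17.0083*j^2 + 19.0307*j + 8.3762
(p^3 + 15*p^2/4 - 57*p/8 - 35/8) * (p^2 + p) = p^5 + 19*p^4/4 - 27*p^3/8 - 23*p^2/2 - 35*p/8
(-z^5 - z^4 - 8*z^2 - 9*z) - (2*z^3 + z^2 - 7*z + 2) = -z^5 - z^4 - 2*z^3 - 9*z^2 - 2*z - 2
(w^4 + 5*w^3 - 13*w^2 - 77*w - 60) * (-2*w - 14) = -2*w^5 - 24*w^4 - 44*w^3 + 336*w^2 + 1198*w + 840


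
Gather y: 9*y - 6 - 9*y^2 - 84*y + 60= -9*y^2 - 75*y + 54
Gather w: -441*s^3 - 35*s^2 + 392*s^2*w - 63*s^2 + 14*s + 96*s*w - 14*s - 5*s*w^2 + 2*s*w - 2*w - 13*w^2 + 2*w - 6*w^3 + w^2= -441*s^3 - 98*s^2 - 6*w^3 + w^2*(-5*s - 12) + w*(392*s^2 + 98*s)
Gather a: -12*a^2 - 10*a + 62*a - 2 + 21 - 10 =-12*a^2 + 52*a + 9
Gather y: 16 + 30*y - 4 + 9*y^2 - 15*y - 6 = 9*y^2 + 15*y + 6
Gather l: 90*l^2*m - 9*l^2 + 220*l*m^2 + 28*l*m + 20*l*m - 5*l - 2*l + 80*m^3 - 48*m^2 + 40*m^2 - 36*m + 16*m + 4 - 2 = l^2*(90*m - 9) + l*(220*m^2 + 48*m - 7) + 80*m^3 - 8*m^2 - 20*m + 2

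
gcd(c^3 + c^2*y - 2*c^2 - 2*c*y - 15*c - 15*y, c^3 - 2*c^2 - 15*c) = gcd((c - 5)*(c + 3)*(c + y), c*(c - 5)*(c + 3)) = c^2 - 2*c - 15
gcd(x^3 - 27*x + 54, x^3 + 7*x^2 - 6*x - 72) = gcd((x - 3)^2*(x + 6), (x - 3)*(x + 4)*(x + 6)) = x^2 + 3*x - 18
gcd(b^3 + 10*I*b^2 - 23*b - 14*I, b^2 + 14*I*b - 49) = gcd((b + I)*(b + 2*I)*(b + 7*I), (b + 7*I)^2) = b + 7*I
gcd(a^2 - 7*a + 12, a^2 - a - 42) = 1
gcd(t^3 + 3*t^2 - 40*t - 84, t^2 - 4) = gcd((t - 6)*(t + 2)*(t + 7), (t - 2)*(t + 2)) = t + 2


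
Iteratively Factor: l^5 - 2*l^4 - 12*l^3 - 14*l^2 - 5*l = (l + 1)*(l^4 - 3*l^3 - 9*l^2 - 5*l) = (l - 5)*(l + 1)*(l^3 + 2*l^2 + l) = (l - 5)*(l + 1)^2*(l^2 + l) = l*(l - 5)*(l + 1)^2*(l + 1)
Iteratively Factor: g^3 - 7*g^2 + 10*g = (g)*(g^2 - 7*g + 10) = g*(g - 5)*(g - 2)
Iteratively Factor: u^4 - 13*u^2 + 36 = (u - 2)*(u^3 + 2*u^2 - 9*u - 18) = (u - 2)*(u + 2)*(u^2 - 9) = (u - 2)*(u + 2)*(u + 3)*(u - 3)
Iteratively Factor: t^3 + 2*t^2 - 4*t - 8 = (t + 2)*(t^2 - 4) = (t - 2)*(t + 2)*(t + 2)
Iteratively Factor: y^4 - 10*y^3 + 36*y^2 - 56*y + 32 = (y - 2)*(y^3 - 8*y^2 + 20*y - 16) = (y - 4)*(y - 2)*(y^2 - 4*y + 4) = (y - 4)*(y - 2)^2*(y - 2)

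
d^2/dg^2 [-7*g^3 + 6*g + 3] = -42*g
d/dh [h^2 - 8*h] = 2*h - 8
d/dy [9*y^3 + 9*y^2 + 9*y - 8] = 27*y^2 + 18*y + 9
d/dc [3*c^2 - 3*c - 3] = 6*c - 3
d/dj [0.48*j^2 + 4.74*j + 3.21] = 0.96*j + 4.74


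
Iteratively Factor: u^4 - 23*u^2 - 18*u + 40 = (u + 2)*(u^3 - 2*u^2 - 19*u + 20) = (u - 1)*(u + 2)*(u^2 - u - 20) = (u - 1)*(u + 2)*(u + 4)*(u - 5)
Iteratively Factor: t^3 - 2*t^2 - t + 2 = (t - 2)*(t^2 - 1) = (t - 2)*(t - 1)*(t + 1)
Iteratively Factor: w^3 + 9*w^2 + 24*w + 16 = (w + 1)*(w^2 + 8*w + 16) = (w + 1)*(w + 4)*(w + 4)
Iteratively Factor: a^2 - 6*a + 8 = (a - 2)*(a - 4)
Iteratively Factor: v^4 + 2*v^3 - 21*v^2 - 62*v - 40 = (v - 5)*(v^3 + 7*v^2 + 14*v + 8) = (v - 5)*(v + 4)*(v^2 + 3*v + 2) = (v - 5)*(v + 2)*(v + 4)*(v + 1)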